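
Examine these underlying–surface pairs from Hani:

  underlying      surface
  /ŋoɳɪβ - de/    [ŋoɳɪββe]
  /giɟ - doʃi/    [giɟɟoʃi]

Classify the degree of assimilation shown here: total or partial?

total assimilation

Underlying /d/ is realised as [β] next to /β/; /β/ itself does not change.
The output [β] is identical to the trigger /β/ — every feature (place, manner, voicing) has been copied — so this is total assimilation.
The other form behaves the same way: /d/ → [ɟ] after /ɟ/ — in each case the output is a copy of the preceding consonant.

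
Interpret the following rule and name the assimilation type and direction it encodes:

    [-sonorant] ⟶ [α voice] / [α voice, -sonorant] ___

The shared variable α links the value of [voice] on the target to the same value on the neighbouring segment, so voicing is the feature that assimilates.
Since the environment is written before the underscore, the trigger precedes the target; the direction is progressive.

progressive voicing assimilation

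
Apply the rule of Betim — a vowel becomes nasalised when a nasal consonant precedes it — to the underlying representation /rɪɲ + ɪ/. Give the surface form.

[rɪɲɪ̃]

/ɪ/ sits next to the nasal /ɲ/ and is therefore nasalised to [ɪ̃].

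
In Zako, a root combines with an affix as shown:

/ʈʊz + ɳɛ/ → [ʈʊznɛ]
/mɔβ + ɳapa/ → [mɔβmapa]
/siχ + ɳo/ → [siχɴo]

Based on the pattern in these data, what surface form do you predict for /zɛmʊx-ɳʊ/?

[zɛmʊxŋʊ]

The data show progressive place assimilation: /ɳ/ → [n] after /z/; /ɳ/ → [m] after /β/; /ɳ/ → [ɴ] after /χ/. In each pair only place changes, matching the preceding consonant, while manner and voice stay constant.
/ɳ/ is a voiced retroflex nasal. The preceding trigger /x/ is velar, so /ɳ/ must become velar as well.
The voiced velar nasal is [ŋ], so /ɳ/ → [ŋ].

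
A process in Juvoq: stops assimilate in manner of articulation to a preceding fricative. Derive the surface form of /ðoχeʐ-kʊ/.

/k/ is a voiceless velar stop. The preceding trigger /ʐ/ is a fricative, so /k/ must become a fricative as well.
A voiceless velar fricative is [x], so the surface segment is [x].

[ðoχeʐxʊ]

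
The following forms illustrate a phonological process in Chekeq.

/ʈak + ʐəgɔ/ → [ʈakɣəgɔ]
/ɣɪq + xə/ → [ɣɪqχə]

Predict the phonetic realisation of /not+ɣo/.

[notzo]

The data show progressive place assimilation: /ʐ/ → [ɣ] after /k/; /x/ → [χ] after /q/. In each pair only place changes, matching the preceding consonant, while manner and voice stay constant.
The rule targets /ɣ/ (voiced velar fricative), which sits after the trigger /t/ (alveolar).
The voiced alveolar fricative is [z], so /ɣ/ → [z].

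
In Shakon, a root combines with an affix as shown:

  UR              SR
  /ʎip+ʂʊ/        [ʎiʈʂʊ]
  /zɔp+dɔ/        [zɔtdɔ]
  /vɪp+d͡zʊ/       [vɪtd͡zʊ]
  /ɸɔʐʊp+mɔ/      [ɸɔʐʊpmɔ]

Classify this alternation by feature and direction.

Comparing underlying and surface forms, /p/ → [ʈ] is the alternation; the neighbouring /ʂ/ is constant.
The change bilabial → retroflex matches the place of the following /ʂ/, identifying this as place assimilation.
Manner and voice are unchanged, so the assimilation is partial, not total.
The same holds elsewhere in the data: /p/ → [t] before /d/ (bilabial → alveolar, matching alveolar); /p/ → [t] before /d͡z/ (bilabial → alveolar, matching alveolar) — only place changes, and always toward the following segment.
Nothing changes in [ɸɔʐʊpmɔ]: there the adjacent consonants already agree in place (/p/ and /m/ are both bilabial), so this form is consistent with the same rule.
The trigger is the following segment, so the direction is regressive (anticipatory).

regressive place assimilation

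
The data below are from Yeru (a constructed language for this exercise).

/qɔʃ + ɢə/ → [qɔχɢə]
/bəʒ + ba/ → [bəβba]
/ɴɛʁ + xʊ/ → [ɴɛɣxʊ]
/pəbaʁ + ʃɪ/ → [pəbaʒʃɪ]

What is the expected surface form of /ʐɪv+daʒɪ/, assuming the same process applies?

The data show regressive place assimilation: /ʃ/ → [χ] before /ɢ/; /ʒ/ → [β] before /b/; /ʁ/ → [ɣ] before /x/; /ʁ/ → [ʒ] before /ʃ/. In each pair only place changes, matching the following consonant, while manner and voice stay constant.
The rule targets /v/ (voiced labiodental fricative), which sits before the trigger /d/ (alveolar).
Changing only its place to alveolar gives [z] — the voiced alveolar fricative.

[ʐɪzdaʒɪ]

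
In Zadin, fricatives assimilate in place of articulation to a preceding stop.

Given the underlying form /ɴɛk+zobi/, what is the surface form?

The rule targets /z/ (voiced alveolar fricative), which sits after the trigger /k/ (velar).
A voiced velar fricative is [ɣ], so the surface segment is [ɣ].

[ɴɛkɣobi]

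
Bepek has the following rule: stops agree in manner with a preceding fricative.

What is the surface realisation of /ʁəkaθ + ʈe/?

[ʁəkaθʂe]

The rule targets /ʈ/ (voiceless retroflex stop), which sits after the trigger /θ/ (fricative).
Changing only its manner to fricative gives [ʂ] — the voiceless retroflex fricative.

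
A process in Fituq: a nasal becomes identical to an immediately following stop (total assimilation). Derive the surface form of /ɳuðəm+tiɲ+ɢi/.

[ɳuðəttiɢɢi]

/m/ is the segment targeted by the rule; it sits immediately before /t/, so it assimilates completely and surfaces as [t].
At the second juncture, /ɲ/ likewise becomes [ɢ] adjacent to /ɢ/.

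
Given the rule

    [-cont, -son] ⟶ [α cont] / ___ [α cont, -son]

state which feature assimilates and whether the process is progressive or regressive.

The shared variable α links the value of [cont] on the target to that of the neighbouring obstruent. [cont] distinguishes stops from fricatives — a manner-of-articulation feature — so this is manner assimilation.
The conditioning segment sits to the right of the focus bar, meaning the trigger follows the segment that changes — regressive assimilation.

regressive manner assimilation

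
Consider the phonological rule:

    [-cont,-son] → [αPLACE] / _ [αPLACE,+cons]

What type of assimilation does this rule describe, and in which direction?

The rule copies the place features (abbreviated [PLACE]) from the environment onto the target, so the assimilating feature is place.
Since the environment is written after the underscore, the trigger follows the target; the direction is regressive.

regressive place assimilation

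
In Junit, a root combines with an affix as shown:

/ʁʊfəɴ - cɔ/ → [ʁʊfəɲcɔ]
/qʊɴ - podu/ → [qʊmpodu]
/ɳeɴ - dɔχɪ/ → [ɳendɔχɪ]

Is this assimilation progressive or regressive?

regressive

Comparing underlying and surface forms, /ɴ/ → [ɲ] is the alternation; the neighbouring /c/ is constant.
/ɴ/ is uvular while /c/ is palatal; the output [ɲ] is palatal, matching the trigger — so the feature that spreads is place.
The other alternating forms pattern the same way: /ɴ/ → [m] before /p/ (uvular → bilabial, matching bilabial); /ɴ/ → [n] before /d/ (uvular → alveolar, matching alveolar) — only place changes, and always toward the following segment.
Since the segment that changes precedes the conditioning segment, the assimilation is regressive.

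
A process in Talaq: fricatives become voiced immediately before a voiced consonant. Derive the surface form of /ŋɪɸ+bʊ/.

/ɸ/ is a voiceless bilabial fricative. The following trigger /b/ is voiced, so /ɸ/ must become voiced as well.
Changing only its voicing to voiced gives [β] — the voiced bilabial fricative.

[ŋɪβbʊ]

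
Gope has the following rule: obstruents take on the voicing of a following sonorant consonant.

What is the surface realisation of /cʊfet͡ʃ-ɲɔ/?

The rule targets /t͡ʃ/ (voiceless postalveolar affricate), which sits before the trigger /ɲ/ (voiced).
A voiced postalveolar affricate is [d͡ʒ], so the surface segment is [d͡ʒ].

[cʊfed͡ʒɲɔ]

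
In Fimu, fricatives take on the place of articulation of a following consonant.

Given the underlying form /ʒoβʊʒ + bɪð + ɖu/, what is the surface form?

[ʒoβʊβbɪʐɖu]

/ʒ/ is a voiced postalveolar fricative. The following trigger /b/ is bilabial, so /ʒ/ must become bilabial as well.
A voiced bilabial fricative is [β], so the surface segment is [β].
At the second juncture, /ð/ likewise becomes [ʐ] adjacent to /ɖ/.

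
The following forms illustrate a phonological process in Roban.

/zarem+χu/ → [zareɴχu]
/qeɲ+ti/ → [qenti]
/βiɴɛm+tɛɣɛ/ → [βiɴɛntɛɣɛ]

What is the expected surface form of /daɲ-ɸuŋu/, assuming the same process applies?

The data show regressive place assimilation: /m/ → [ɴ] before /χ/; /ɲ/ → [n] before /t/; /m/ → [n] before /t/. In each pair only place changes, matching the following consonant, while manner and voice stay constant.
/ɲ/ is a voiced palatal nasal. The following trigger /ɸ/ is bilabial, so /ɲ/ must become bilabial as well.
Changing only its place to bilabial gives [m] — the voiced bilabial nasal.

[damɸuŋu]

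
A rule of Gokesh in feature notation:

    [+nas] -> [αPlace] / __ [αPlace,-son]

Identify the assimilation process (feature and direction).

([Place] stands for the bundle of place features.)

The shared variable α links the value of the place features (abbreviated [Place]) on the target to the same value on the neighbouring segment, so place is the feature that assimilates.
The conditioning segment sits to the right of the focus bar, meaning the trigger follows the segment that changes — regressive assimilation.

regressive place assimilation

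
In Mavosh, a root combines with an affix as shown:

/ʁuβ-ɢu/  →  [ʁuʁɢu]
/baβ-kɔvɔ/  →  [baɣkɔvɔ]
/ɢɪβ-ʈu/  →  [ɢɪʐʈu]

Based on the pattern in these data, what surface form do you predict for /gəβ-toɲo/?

[gəztoɲo]

The data show regressive place assimilation: /β/ → [ʁ] before /ɢ/; /β/ → [ɣ] before /k/; /β/ → [ʐ] before /ʈ/. In each pair only place changes, matching the following consonant, while manner and voice stay constant.
The rule targets /β/ (voiced bilabial fricative), which sits before the trigger /t/ (alveolar).
The voiced alveolar fricative is [z], so /β/ → [z].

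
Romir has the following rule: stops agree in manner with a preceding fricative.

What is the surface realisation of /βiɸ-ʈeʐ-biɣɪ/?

[βiɸʂeʐβiɣɪ]

/ʈ/ is a voiceless retroflex stop. The preceding trigger /ɸ/ is a fricative, so /ʈ/ must become a fricative as well.
The voiceless retroflex fricative is [ʂ], so /ʈ/ → [ʂ].
At the second juncture, /b/ likewise becomes [β] adjacent to /ʐ/.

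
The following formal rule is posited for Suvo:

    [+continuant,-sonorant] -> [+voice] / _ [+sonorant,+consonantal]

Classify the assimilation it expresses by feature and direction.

regressive voicing assimilation

The structural change is [+voice], and the conditioning segment [+sonorant,+consonantal] (a sonorant consonant) is itself voiced, so the target comes to share the voicing of its neighbour — voicing assimilation.
The conditioning segment sits to the right of the focus bar, meaning the trigger follows the segment that changes — regressive assimilation.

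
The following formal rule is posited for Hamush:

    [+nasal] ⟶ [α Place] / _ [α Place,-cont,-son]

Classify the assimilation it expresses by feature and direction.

The rule copies the place features (abbreviated [Place]) from the environment onto the target, so the assimilating feature is place.
Since the environment is written after the underscore, the trigger follows the target; the direction is regressive.

regressive place assimilation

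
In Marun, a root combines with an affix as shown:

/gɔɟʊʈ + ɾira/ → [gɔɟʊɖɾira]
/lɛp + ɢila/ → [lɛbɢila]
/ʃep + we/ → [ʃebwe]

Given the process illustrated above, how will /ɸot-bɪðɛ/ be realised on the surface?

The data show regressive voicing assimilation: /ʈ/ → [ɖ] before /ɾ/; /p/ → [b] before /ɢ/; /p/ → [b] before /w/. In each pair only voicing changes, matching the following consonant, while place and manner stay constant.
The rule targets /t/ (voiceless alveolar stop), which sits before the trigger /b/ (voiced).
Changing only its voicing to voiced gives [d] — the voiced alveolar stop.

[ɸodbɪðɛ]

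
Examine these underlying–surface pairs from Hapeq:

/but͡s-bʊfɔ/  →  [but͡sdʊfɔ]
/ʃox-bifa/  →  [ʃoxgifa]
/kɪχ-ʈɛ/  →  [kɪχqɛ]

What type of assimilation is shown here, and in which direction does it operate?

Underlying /b/ is realised as [d] next to /t͡s/; /t͡s/ itself does not change.
/b/ is bilabial while /t͡s/ is alveolar; the output [d] is alveolar, matching the trigger — so the feature that spreads is place.
Manner and voice are unchanged, so the assimilation is partial, not total.
Checking the remaining alternations: /b/ → [g] after /x/ (bilabial → velar, matching velar); /ʈ/ → [q] after /χ/ (retroflex → uvular, matching uvular) — only place changes, and always toward the preceding segment.
Since the segment that changes follows the conditioning segment, the assimilation is progressive.

progressive place assimilation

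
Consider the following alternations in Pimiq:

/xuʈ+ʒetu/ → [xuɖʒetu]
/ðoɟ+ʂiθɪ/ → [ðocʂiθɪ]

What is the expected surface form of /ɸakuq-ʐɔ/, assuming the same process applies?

The data show regressive voicing assimilation: /ʈ/ → [ɖ] before /ʒ/; /ɟ/ → [c] before /ʂ/. In each pair only voicing changes, matching the following consonant, while place and manner stay constant.
/q/ is a voiceless uvular stop. The following trigger /ʐ/ is voiced, so /q/ must become voiced as well.
The voiced uvular stop is [ɢ], so /q/ → [ɢ].

[ɸakuɢʐɔ]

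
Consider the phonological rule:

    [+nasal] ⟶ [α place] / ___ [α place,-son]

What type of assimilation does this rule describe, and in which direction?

regressive place assimilation

The rule copies the place features (abbreviated [place]) from the environment onto the target, so the assimilating feature is place.
The conditioning segment sits to the right of the focus bar, meaning the trigger follows the segment that changes — regressive assimilation.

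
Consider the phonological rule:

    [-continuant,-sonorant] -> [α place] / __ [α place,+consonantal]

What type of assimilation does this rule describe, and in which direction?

regressive place assimilation

The shared variable α links the value of the place features (abbreviated [place]) on the target to the same value on the neighbouring segment, so place is the feature that assimilates.
Since the environment is written after the underscore, the trigger follows the target; the direction is regressive.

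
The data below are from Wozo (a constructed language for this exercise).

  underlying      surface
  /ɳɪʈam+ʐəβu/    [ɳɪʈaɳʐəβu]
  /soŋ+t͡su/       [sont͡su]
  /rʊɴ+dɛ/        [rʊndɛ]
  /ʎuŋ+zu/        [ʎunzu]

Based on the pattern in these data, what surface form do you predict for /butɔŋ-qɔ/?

[butɔɴqɔ]

The data show regressive place assimilation: /m/ → [ɳ] before /ʐ/; /ŋ/ → [n] before /t͡s/; /ɴ/ → [n] before /d/; /ŋ/ → [n] before /z/. In each pair only place changes, matching the following consonant, while manner and voice stay constant.
The rule targets /ŋ/ (voiced velar nasal), which sits before the trigger /q/ (uvular).
Changing only its place to uvular gives [ɴ] — the voiced uvular nasal.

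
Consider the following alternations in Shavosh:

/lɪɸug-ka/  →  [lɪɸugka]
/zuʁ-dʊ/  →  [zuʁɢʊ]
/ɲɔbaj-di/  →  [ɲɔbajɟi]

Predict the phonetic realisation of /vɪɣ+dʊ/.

[vɪɣgʊ]

The data show progressive place assimilation: /d/ → [ɢ] after /ʁ/; /d/ → [ɟ] after /j/. In each pair only place changes, matching the preceding consonant, while manner and voice stay constant.
Nothing changes in [lɪɸugka]: there the adjacent consonants already agree in place (/k/ and /g/ are both velar), so this form is consistent with the same rule.
The rule targets /d/ (voiced alveolar stop), which sits after the trigger /ɣ/ (velar).
A voiced velar stop is [g], so the surface segment is [g].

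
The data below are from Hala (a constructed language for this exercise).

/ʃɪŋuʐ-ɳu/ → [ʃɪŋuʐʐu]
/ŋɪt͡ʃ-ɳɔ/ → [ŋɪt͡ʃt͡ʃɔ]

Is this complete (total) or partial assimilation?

total assimilation

Underlying /ɳ/ is realised as [t͡ʃ] next to /t͡ʃ/; /t͡ʃ/ itself does not change.
The output [t͡ʃ] is identical to the trigger /t͡ʃ/ — every feature (place, manner, voicing) has been copied — so this is total assimilation.
The other form behaves the same way: /ɳ/ → [ʐ] after /ʐ/ — in each case the output is a copy of the preceding consonant.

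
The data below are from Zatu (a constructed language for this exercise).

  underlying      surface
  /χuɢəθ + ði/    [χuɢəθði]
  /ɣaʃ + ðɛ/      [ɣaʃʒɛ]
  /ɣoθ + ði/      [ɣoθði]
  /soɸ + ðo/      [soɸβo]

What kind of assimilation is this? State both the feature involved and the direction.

Comparing underlying and surface forms, /ð/ → [ʒ] is the alternation; the neighbouring /ʃ/ is constant.
The change dental → postalveolar matches the place of the preceding /ʃ/, identifying this as place assimilation.
Manner and voice are unchanged, so the assimilation is partial, not total.
Checking the remaining alternation: /ð/ → [β] after /ɸ/ (dental → bilabial, matching bilabial) — only place changes, and always toward the preceding segment.
Nothing changes in [χuɢəθði], [ɣoθði]: there the adjacent consonants already agree in place (/ð/ and /θ/ are both dental; /ð/ and /θ/ are both dental), so these forms are consistent with the same rule.
Since the segment that changes follows the conditioning segment, the assimilation is progressive.

progressive place assimilation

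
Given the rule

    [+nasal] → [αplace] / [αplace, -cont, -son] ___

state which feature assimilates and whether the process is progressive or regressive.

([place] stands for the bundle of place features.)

progressive place assimilation

The rule copies the place features (abbreviated [place]) from the environment onto the target, so the assimilating feature is place.
Since the environment is written before the underscore, the trigger precedes the target; the direction is progressive.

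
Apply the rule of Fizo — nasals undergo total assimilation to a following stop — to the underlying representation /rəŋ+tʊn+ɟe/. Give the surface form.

[rəttʊɟɟe]

/ŋ/ is the segment targeted by the rule; it sits immediately before /t/, so it assimilates completely and surfaces as [t].
At the second juncture, /n/ likewise becomes [ɟ] adjacent to /ɟ/.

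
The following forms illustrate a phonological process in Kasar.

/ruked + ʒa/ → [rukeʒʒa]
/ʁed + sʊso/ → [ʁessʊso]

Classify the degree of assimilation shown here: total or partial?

Comparing underlying and surface forms, /d/ → [ʒ] is the alternation; the neighbouring /ʒ/ is constant.
The output [ʒ] is identical to the trigger /ʒ/ — every feature (place, manner, voicing) has been copied — so this is total assimilation.
The other form behaves the same way: /d/ → [s] before /s/ — in each case the output is a copy of the following consonant.

total assimilation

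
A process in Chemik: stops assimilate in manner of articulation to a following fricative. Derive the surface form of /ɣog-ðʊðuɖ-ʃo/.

[ɣoɣðʊðuʐʃo]

/g/ is a voiced velar stop. The following trigger /ð/ is a fricative, so /g/ must become a fricative as well.
A voiced velar fricative is [ɣ], so the surface segment is [ɣ].
The same rule applies at the second boundary: /ɖ/ → [ʐ] next to /ʃ/.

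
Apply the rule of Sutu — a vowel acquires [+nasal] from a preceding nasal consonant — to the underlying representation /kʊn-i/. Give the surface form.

[kʊnĩ]

The vowel /i/ is adjacent to the preceding nasal /n/, so it acquires [+nasal] and surfaces as [ĩ].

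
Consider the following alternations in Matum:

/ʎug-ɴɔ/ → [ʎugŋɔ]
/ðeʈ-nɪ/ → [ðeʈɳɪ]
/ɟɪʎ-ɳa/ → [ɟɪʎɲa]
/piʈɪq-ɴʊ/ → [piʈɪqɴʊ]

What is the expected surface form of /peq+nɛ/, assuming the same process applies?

[peqɴɛ]

The data show progressive place assimilation: /ɴ/ → [ŋ] after /g/; /n/ → [ɳ] after /ʈ/; /ɳ/ → [ɲ] after /ʎ/. In each pair only place changes, matching the preceding consonant, while manner and voice stay constant.
No alternation appears in [piʈɪqɴʊ]: there the adjacent consonants already agree in place (/ɴ/ and /q/ are both uvular), so this form is consistent with the same rule.
The rule targets /n/ (voiced alveolar nasal), which sits after the trigger /q/ (uvular).
The voiced uvular nasal is [ɴ], so /n/ → [ɴ].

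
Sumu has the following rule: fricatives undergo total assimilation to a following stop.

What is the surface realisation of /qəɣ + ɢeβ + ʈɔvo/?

/ɣ/ is the segment targeted by the rule; it sits immediately before /ɢ/, so it assimilates completely and surfaces as [ɢ].
At the second juncture, /β/ likewise becomes [ʈ] adjacent to /ʈ/.

[qəɢɢeʈʈɔvo]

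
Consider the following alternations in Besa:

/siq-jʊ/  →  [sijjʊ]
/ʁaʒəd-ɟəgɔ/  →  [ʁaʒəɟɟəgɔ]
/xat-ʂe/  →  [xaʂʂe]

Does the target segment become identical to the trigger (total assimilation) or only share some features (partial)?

The segment that alternates is /q/, which surfaces as [j] when adjacent to /j/.
The output [j] is identical to the trigger /j/ — every feature (place, manner, voicing) has been copied — so this is total assimilation.
The other forms behave the same way: /d/ → [ɟ] before /ɟ/; /t/ → [ʂ] before /ʂ/ — in each case the output is a copy of the following consonant.

total assimilation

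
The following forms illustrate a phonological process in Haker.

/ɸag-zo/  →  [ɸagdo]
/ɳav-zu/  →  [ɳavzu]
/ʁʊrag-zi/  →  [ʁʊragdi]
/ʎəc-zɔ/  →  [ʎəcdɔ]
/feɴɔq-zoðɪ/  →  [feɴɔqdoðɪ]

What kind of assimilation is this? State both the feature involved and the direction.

progressive manner assimilation

The segment that alternates is /z/, which surfaces as [d] when adjacent to /g/.
/z/ is a fricative while /g/ is a stop; the output [d] is a stop, matching the trigger — so the feature that spreads is manner.
Place and voice are unchanged, so the assimilation is partial, not total.
The same holds elsewhere in the data: /z/ → [d] after /c/ (fricative → stop, matching a stop); /z/ → [d] after /q/ (fricative → stop, matching a stop) — only manner changes, and always toward the preceding segment.
No alternation appears in [ɳavzu]: there the adjacent consonants already agree in manner (/z/ and /v/ are both fricatives), so this form is consistent with the same rule.
Since the segment that changes follows the conditioning segment, the assimilation is progressive.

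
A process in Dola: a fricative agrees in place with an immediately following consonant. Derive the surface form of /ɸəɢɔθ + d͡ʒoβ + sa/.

/θ/ is a voiceless dental fricative. The following trigger /d͡ʒ/ is postalveolar, so /θ/ must become postalveolar as well.
The voiceless postalveolar fricative is [ʃ], so /θ/ → [ʃ].
The same rule applies at the second boundary: /β/ → [z] next to /s/.

[ɸəɢɔʃd͡ʒozsa]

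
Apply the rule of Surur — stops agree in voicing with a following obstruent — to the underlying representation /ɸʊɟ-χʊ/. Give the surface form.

[ɸʊcχʊ]

/ɟ/ is a voiced palatal stop. The following trigger /χ/ is voiceless, so /ɟ/ must become voiceless as well.
Changing only its voicing to voiceless gives [c] — the voiceless palatal stop.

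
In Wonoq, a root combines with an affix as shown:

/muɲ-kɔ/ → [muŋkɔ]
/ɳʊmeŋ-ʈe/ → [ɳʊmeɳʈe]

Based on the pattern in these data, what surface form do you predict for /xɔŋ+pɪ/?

The data show regressive place assimilation: /ɲ/ → [ŋ] before /k/; /ŋ/ → [ɳ] before /ʈ/. In each pair only place changes, matching the following consonant, while manner and voice stay constant.
The rule targets /ŋ/ (voiced velar nasal), which sits before the trigger /p/ (bilabial).
Changing only its place to bilabial gives [m] — the voiced bilabial nasal.

[xɔmpɪ]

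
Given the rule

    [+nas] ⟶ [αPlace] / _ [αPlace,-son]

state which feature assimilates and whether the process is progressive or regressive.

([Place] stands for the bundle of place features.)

regressive place assimilation

The rule copies the place features (abbreviated [Place]) from the environment onto the target, so the assimilating feature is place.
Since the environment is written after the underscore, the trigger follows the target; the direction is regressive.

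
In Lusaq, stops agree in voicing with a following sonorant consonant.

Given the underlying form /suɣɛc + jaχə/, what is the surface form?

/c/ is a voiceless palatal stop. The following trigger /j/ is voiced, so /c/ must become voiced as well.
Changing only its voicing to voiced gives [ɟ] — the voiced palatal stop.

[suɣɛɟjaχə]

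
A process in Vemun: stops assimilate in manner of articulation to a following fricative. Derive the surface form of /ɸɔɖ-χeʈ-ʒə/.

[ɸɔʐχeʂʒə]

The rule targets /ɖ/ (voiced retroflex stop), which sits before the trigger /χ/ (fricative).
A voiced retroflex fricative is [ʐ], so the surface segment is [ʐ].
At the second juncture, /ʈ/ likewise becomes [ʂ] adjacent to /ʒ/.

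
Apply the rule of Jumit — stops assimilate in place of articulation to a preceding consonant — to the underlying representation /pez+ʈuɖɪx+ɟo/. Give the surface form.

[peztuɖɪxgo]

The rule targets /ʈ/ (voiceless retroflex stop), which sits after the trigger /z/ (alveolar).
Changing only its place to alveolar gives [t] — the voiceless alveolar stop.
At the second juncture, /ɟ/ likewise becomes [g] adjacent to /x/.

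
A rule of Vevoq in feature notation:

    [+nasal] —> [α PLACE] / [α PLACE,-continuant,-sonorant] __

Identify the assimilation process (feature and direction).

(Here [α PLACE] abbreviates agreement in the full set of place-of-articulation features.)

The shared variable α links the value of the place features (abbreviated [PLACE]) on the target to the same value on the neighbouring segment, so place is the feature that assimilates.
Since the environment is written before the underscore, the trigger precedes the target; the direction is progressive.

progressive place assimilation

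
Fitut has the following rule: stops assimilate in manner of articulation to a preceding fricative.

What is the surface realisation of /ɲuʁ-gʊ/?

/g/ is a voiced velar stop. The preceding trigger /ʁ/ is a fricative, so /g/ must become a fricative as well.
A voiced velar fricative is [ɣ], so the surface segment is [ɣ].

[ɲuʁɣʊ]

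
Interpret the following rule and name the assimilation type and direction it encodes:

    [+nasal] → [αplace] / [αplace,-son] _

progressive place assimilation

The rule copies the place features (abbreviated [place]) from the environment onto the target, so the assimilating feature is place.
Since the environment is written before the underscore, the trigger precedes the target; the direction is progressive.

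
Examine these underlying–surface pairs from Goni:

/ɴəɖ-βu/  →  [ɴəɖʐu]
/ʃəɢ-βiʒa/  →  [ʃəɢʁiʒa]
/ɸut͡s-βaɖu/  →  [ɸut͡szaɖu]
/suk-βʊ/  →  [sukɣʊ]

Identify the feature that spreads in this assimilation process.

place

The segment that alternates is /β/, which surfaces as [ʐ] when adjacent to /ɖ/.
The change bilabial → retroflex matches the place of the preceding /ɖ/, identifying this as place assimilation.
The other alternating forms pattern the same way: /β/ → [ʁ] after /ɢ/ (bilabial → uvular, matching uvular); /β/ → [z] after /t͡s/ (bilabial → alveolar, matching alveolar); /β/ → [ɣ] after /k/ (bilabial → velar, matching velar) — only place changes, and always toward the preceding segment.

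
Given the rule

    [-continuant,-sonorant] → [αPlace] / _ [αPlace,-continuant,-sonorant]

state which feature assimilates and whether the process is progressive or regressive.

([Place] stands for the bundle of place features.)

regressive place assimilation

The shared variable α links the value of the place features (abbreviated [Place]) on the target to the same value on the neighbouring segment, so place is the feature that assimilates.
Since the environment is written after the underscore, the trigger follows the target; the direction is regressive.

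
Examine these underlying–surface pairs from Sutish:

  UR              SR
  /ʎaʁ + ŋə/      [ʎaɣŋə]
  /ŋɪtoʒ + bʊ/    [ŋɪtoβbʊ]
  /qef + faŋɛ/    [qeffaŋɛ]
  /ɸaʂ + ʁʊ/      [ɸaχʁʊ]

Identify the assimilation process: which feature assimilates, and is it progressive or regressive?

regressive place assimilation

Underlying /ʁ/ is realised as [ɣ] next to /ŋ/; /ŋ/ itself does not change.
The change uvular → velar matches the place of the following /ŋ/, identifying this as place assimilation.
Manner and voice are unchanged, so the assimilation is partial, not total.
Checking the remaining alternations: /ʒ/ → [β] before /b/ (postalveolar → bilabial, matching bilabial); /ʂ/ → [χ] before /ʁ/ (retroflex → uvular, matching uvular) — only place changes, and always toward the following segment.
Nothing changes in [qeffaŋɛ]: there the adjacent consonants already agree in place (/f/ and /f/ are both labiodental), so this form is consistent with the same rule.
The trigger is the following segment, so the direction is regressive (anticipatory).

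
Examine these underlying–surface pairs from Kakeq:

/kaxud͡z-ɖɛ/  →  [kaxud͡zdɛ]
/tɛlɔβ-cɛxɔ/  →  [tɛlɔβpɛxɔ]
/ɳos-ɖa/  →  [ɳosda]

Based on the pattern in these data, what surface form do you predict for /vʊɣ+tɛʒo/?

[vʊɣkɛʒo]

The data show progressive place assimilation: /ɖ/ → [d] after /d͡z/; /c/ → [p] after /β/; /ɖ/ → [d] after /s/. In each pair only place changes, matching the preceding consonant, while manner and voice stay constant.
/t/ is a voiceless alveolar stop. The preceding trigger /ɣ/ is velar, so /t/ must become velar as well.
A voiceless velar stop is [k], so the surface segment is [k].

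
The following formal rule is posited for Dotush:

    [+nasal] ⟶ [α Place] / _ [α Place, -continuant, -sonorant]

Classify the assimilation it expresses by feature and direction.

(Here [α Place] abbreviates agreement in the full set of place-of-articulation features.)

regressive place assimilation

The rule copies the place features (abbreviated [Place]) from the environment onto the target, so the assimilating feature is place.
The conditioning segment sits to the right of the focus bar, meaning the trigger follows the segment that changes — regressive assimilation.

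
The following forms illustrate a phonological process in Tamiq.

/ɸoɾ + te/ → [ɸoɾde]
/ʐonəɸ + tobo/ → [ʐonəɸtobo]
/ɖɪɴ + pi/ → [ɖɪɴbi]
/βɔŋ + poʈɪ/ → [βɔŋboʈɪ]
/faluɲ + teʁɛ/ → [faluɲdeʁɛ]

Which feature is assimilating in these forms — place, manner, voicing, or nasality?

The segment that alternates is /t/, which surfaces as [d] when adjacent to /ɾ/.
The change voiceless → voiced matches the voicing of the preceding /ɾ/, identifying this as voicing assimilation.
Checking the remaining alternations: /p/ → [b] after /ɴ/ (voiceless → voiced, matching voiced); /p/ → [b] after /ŋ/ (voiceless → voiced, matching voiced); /t/ → [d] after /ɲ/ (voiceless → voiced, matching voiced) — only voicing changes, and always toward the preceding segment.
Nothing changes in [ʐonəɸtobo]: there the adjacent consonants already agree in voicing (/t/ and /ɸ/ are both voiceless), so this form is consistent with the same rule.

voicing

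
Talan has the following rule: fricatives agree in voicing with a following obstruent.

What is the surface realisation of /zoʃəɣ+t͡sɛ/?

The rule targets /ɣ/ (voiced velar fricative), which sits before the trigger /t͡s/ (voiceless).
A voiceless velar fricative is [x], so the surface segment is [x].

[zoʃəxt͡sɛ]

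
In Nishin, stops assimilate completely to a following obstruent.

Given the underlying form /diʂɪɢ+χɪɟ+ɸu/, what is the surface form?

/ɢ/ is the segment targeted by the rule; it sits immediately before /χ/, so it assimilates completely and surfaces as [χ].
The same rule applies at the second boundary: /ɟ/ → [ɸ] next to /ɸ/.

[diʂɪχχɪɸɸu]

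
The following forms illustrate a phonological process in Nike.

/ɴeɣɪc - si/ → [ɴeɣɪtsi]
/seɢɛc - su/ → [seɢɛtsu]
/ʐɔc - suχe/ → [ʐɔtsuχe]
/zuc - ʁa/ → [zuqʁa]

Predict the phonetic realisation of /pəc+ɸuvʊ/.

The data show regressive place assimilation: /c/ → [t] before /s/; /c/ → [q] before /ʁ/. In each pair only place changes, matching the following consonant, while manner and voice stay constant.
/c/ is a voiceless palatal stop. The following trigger /ɸ/ is bilabial, so /c/ must become bilabial as well.
Changing only its place to bilabial gives [p] — the voiceless bilabial stop.

[pəpɸuvʊ]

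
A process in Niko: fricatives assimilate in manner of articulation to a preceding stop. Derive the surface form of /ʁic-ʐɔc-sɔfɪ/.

/ʐ/ is a voiced retroflex fricative. The preceding trigger /c/ is a stop, so /ʐ/ must become a stop as well.
A voiced retroflex stop is [ɖ], so the surface segment is [ɖ].
The same rule applies at the second boundary: /s/ → [t] next to /c/.

[ʁicɖɔctɔfɪ]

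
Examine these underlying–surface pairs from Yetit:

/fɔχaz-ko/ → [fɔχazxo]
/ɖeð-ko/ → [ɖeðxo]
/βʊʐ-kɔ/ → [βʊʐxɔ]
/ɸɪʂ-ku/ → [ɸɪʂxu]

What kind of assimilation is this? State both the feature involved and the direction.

The segment that alternates is /k/, which surfaces as [x] when adjacent to /z/.
/k/ is a stop while /z/ is a fricative; the output [x] is a fricative, matching the trigger — so the feature that spreads is manner.
Place and voice are unchanged, so the assimilation is partial, not total.
The other alternating forms pattern the same way: /k/ → [x] after /ð/ (stop → fricative, matching a fricative); /k/ → [x] after /ʐ/ (stop → fricative, matching a fricative); /k/ → [x] after /ʂ/ (stop → fricative, matching a fricative) — only manner changes, and always toward the preceding segment.
Since the segment that changes follows the conditioning segment, the assimilation is progressive.

progressive manner assimilation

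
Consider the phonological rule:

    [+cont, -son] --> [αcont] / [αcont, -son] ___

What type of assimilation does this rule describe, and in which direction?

The shared variable α links the value of [cont] on the target to that of the neighbouring obstruent. [cont] distinguishes stops from fricatives — a manner-of-articulation feature — so this is manner assimilation.
The conditioning segment sits to the left of the focus bar, meaning the trigger precedes the segment that changes — progressive assimilation.

progressive manner assimilation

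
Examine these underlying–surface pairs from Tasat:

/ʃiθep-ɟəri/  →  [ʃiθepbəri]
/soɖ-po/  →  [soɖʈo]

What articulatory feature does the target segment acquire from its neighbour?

Underlying /ɟ/ is realised as [b] next to /p/; /p/ itself does not change.
/ɟ/ is palatal while /p/ is bilabial; the output [b] is bilabial, matching the trigger — so the feature that spreads is place.
Checking the remaining alternation: /p/ → [ʈ] after /ɖ/ (bilabial → retroflex, matching retroflex) — only place changes, and always toward the preceding segment.

place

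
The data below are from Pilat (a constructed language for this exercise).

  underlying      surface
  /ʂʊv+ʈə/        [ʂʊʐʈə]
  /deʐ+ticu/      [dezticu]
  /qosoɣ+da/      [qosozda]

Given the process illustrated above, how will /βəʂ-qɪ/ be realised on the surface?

[βəχqɪ]

The data show regressive place assimilation: /v/ → [ʐ] before /ʈ/; /ʐ/ → [z] before /t/; /ɣ/ → [z] before /d/. In each pair only place changes, matching the following consonant, while manner and voice stay constant.
The rule targets /ʂ/ (voiceless retroflex fricative), which sits before the trigger /q/ (uvular).
A voiceless uvular fricative is [χ], so the surface segment is [χ].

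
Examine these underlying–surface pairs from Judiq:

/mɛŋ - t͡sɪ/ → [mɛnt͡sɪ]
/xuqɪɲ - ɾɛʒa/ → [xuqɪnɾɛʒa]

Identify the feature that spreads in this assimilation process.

place

The segment that alternates is /ŋ/, which surfaces as [n] when adjacent to /t͡s/.
The change velar → alveolar matches the place of the following /t͡s/, identifying this as place assimilation.
The same holds elsewhere in the data: /ɲ/ → [n] before /ɾ/ (palatal → alveolar, matching alveolar) — only place changes, and always toward the following segment.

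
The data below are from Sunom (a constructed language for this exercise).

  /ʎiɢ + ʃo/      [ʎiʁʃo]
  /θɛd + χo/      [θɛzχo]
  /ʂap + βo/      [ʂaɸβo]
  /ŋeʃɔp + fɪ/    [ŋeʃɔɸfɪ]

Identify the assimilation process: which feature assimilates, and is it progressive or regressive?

regressive manner assimilation

Comparing underlying and surface forms, /ɢ/ → [ʁ] is the alternation; the neighbouring /ʃ/ is constant.
/ɢ/ is a stop while /ʃ/ is a fricative; the output [ʁ] is a fricative, matching the trigger — so the feature that spreads is manner.
Place and voice are unchanged, so the assimilation is partial, not total.
The other alternating forms pattern the same way: /d/ → [z] before /χ/ (stop → fricative, matching a fricative); /p/ → [ɸ] before /β/ (stop → fricative, matching a fricative); /p/ → [ɸ] before /f/ (stop → fricative, matching a fricative) — only manner changes, and always toward the following segment.
The trigger is the following segment, so the direction is regressive (anticipatory).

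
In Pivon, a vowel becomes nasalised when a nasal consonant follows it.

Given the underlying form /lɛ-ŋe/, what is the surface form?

The vowel /ɛ/ is adjacent to the following nasal /ŋ/, so it acquires [+nasal] and surfaces as [ɛ̃].

[lɛ̃ŋe]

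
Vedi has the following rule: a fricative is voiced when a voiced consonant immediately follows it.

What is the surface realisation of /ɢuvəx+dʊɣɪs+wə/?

[ɢuvəɣdʊɣɪzwə]

/x/ is a voiceless velar fricative. The following trigger /d/ is voiced, so /x/ must become voiced as well.
The voiced velar fricative is [ɣ], so /x/ → [ɣ].
The same rule applies at the second boundary: /s/ → [z] next to /w/.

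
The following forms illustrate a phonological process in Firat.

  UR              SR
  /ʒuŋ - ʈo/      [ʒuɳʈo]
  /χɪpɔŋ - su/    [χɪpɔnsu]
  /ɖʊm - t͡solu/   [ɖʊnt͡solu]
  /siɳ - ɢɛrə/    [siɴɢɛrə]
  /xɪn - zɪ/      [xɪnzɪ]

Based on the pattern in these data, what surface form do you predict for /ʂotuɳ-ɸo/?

The data show regressive place assimilation: /ŋ/ → [ɳ] before /ʈ/; /ŋ/ → [n] before /s/; /m/ → [n] before /t͡s/; /ɳ/ → [ɴ] before /ɢ/. In each pair only place changes, matching the following consonant, while manner and voice stay constant.
Nothing changes in [xɪnzɪ]: there the adjacent consonants already agree in place (/n/ and /z/ are both alveolar), so this form is consistent with the same rule.
The rule targets /ɳ/ (voiced retroflex nasal), which sits before the trigger /ɸ/ (bilabial).
A voiced bilabial nasal is [m], so the surface segment is [m].

[ʂotumɸo]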